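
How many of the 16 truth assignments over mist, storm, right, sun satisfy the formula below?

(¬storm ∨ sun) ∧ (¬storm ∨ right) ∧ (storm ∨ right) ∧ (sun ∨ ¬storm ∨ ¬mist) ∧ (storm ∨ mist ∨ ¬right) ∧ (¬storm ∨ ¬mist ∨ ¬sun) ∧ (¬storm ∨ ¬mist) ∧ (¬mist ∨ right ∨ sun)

There are 2^4 = 16 truth assignments over (mist, storm, right, sun).
Check each against the 8 clauses (columns in the order mist, storm, right, sun):
  F F F F  ✗ fails (storm ∨ right)
  F F F T  ✗ fails (storm ∨ right)
  F F T F  ✗ fails (storm ∨ mist ∨ ¬right)
  F F T T  ✗ fails (storm ∨ mist ∨ ¬right)
  F T F F  ✗ fails (¬storm ∨ sun)
  F T F T  ✗ fails (¬storm ∨ right)
  F T T F  ✗ fails (¬storm ∨ sun)
  F T T T  ✓ satisfies all
  T F F F  ✗ fails (storm ∨ right)
  T F F T  ✗ fails (storm ∨ right)
  T F T F  ✓ satisfies all
  T F T T  ✓ satisfies all
  T T F F  ✗ fails (¬storm ∨ sun)
  T T F T  ✗ fails (¬storm ∨ right)
  T T T F  ✗ fails (¬storm ∨ sun)
  T T T T  ✗ fails (¬storm ∨ ¬mist ∨ ¬sun)
3 of the 16 rows are models.

3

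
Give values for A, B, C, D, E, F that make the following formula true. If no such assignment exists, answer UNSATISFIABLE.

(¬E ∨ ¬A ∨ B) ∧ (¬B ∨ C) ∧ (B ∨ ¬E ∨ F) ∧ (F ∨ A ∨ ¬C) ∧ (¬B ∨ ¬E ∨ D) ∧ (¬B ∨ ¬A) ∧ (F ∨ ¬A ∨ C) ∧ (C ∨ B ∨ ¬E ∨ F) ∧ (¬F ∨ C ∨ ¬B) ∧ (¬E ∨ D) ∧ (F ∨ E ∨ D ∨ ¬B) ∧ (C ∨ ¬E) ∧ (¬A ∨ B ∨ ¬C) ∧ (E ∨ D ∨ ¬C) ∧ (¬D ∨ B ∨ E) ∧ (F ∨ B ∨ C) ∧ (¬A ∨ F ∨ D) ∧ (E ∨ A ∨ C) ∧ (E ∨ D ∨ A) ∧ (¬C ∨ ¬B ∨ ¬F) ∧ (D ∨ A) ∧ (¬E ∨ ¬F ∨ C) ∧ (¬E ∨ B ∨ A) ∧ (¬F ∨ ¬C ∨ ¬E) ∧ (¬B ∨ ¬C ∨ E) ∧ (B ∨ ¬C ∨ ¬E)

A ↦ True, B ↦ False, C ↦ False, D ↦ False, E ↦ False, F ↦ True

Suppose B = False.
Suppose E = False.
The clause (¬D) is unit, so D = False.
The clause (¬C) is unit, so C = False.
The clause (F) is unit, so F = True.
The clause (A) is unit, so A = True.
Every clause now holds.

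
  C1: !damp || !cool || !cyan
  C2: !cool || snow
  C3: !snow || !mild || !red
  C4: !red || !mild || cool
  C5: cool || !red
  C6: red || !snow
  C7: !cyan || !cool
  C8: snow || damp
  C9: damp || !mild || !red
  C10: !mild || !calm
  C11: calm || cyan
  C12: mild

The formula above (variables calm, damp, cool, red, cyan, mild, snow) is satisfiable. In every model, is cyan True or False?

True

Suppose cyan = false.
From the singleton clause (calm), calm = true.
From the singleton clause (!mild), mild = false.
That conflicts with the unit clause (mild).
So every satisfying assignment has cyan = True.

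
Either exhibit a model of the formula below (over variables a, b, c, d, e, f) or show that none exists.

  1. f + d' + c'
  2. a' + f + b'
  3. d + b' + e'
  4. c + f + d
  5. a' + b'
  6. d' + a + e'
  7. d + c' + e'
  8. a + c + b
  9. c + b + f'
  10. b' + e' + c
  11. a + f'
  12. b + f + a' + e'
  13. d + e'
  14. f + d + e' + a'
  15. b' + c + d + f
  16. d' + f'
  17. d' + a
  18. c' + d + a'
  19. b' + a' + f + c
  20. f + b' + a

a=0, b=0, c=1, d=0, e=0, f=0

Try a = 0.
(f') alone gives f = 0.
(d') alone gives d = 0.
(c) alone gives c = 1.
(e') alone gives e = 0.
(b') alone gives b = 0.
This assignment satisfies each clause.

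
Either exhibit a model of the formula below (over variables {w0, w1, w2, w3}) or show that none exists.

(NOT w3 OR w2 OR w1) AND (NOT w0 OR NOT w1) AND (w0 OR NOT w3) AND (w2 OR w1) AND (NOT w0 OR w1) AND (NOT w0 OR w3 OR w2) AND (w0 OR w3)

Suppose w0 = false.
The clause (NOT w3) is unit, so w3 = false.
That conflicts with the unit clause (w3).
That branch fails; take w0 = true instead.
The clause (NOT w1) is unit, so w1 = false.
That conflicts with the unit clause (w1).
Either choice for w0 ends in contradiction.

UNSATISFIABLE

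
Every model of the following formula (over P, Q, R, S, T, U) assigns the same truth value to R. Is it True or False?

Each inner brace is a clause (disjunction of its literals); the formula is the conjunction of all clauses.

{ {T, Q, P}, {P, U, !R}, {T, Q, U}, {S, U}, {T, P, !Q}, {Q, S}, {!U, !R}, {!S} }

Suppose R = true.
From the singleton clause (!U), U = false.
From the singleton clause (P), P = true.
From the singleton clause (S), S = true.
But (!S) is also a unit clause — contradiction.
So every satisfying assignment has R = False.

False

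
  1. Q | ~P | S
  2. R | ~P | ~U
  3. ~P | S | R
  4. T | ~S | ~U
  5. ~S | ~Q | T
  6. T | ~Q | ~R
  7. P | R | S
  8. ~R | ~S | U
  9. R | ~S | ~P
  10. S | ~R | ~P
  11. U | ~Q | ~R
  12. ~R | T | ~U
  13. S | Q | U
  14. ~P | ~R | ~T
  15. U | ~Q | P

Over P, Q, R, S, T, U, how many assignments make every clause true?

There are 2^6 = 64 truth assignments over (P, Q, R, S, T, U).
Split on S. With S = 1, the clauses containing S are satisfied and ~S drops from the rest; 6 of the 2^5 = 32 assignments to the other variables satisfy what remains.
With S = 0, by the same count on the reduced clause set, 2 assignments work.
Total: 6 + 2 = 8.

8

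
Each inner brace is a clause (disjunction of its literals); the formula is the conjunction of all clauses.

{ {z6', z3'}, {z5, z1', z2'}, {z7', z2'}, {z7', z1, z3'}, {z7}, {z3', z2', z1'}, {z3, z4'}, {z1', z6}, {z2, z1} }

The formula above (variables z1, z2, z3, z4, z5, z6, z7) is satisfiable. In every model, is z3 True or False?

Suppose z3 = 1.
The clause (z6') is unit, so z6 = 0.
The clause (z7) is unit, so z7 = 1.
The clause (z2') is unit, so z2 = 0.
The clause (z1) is unit, so z1 = 1.
That conflicts with the unit clause (z1').
So every satisfying assignment has z3 = False.

False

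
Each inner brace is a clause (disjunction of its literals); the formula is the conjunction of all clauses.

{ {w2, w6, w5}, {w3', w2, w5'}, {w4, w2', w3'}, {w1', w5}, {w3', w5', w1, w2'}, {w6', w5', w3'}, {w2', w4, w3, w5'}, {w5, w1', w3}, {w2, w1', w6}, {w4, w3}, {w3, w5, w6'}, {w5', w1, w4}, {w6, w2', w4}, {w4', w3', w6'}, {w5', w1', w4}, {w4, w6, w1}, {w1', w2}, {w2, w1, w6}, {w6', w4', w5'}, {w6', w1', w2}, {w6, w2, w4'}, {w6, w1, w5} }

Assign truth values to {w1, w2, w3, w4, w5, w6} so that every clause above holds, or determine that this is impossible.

w1=1,  w2=1,  w3=1,  w4=1,  w5=1,  w6=0

Branch on w1: set w1 = 1.
(w5) alone gives w5 = 1.
(w4) alone gives w4 = 1.
(w2) alone gives w2 = 1.
(w6') alone gives w6 = 0.
All clauses hold; w3 can take either value.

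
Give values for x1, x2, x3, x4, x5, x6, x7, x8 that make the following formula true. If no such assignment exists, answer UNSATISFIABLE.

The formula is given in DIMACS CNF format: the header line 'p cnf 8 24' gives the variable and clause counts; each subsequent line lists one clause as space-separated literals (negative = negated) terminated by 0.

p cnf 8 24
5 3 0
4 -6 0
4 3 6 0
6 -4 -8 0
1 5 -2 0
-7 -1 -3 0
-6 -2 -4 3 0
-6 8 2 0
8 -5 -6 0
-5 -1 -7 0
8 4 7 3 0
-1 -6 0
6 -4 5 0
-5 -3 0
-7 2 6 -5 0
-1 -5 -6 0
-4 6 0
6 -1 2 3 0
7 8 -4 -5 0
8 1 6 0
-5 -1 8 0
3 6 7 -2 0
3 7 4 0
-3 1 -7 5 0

x1: False,  x2: False,  x3: False,  x4: True,  x5: True,  x6: True,  x7: False,  x8: True

Case x5 = True:
From the singleton clause (¬x3), x3 = False.
Case x4 = True:
From the singleton clause (x6), x6 = True.
From the singleton clause (¬x2), x2 = False.
From the singleton clause (x8), x8 = True.
From the singleton clause (¬x1), x1 = False.
Every clause is now satisfied; x7 is unconstrained.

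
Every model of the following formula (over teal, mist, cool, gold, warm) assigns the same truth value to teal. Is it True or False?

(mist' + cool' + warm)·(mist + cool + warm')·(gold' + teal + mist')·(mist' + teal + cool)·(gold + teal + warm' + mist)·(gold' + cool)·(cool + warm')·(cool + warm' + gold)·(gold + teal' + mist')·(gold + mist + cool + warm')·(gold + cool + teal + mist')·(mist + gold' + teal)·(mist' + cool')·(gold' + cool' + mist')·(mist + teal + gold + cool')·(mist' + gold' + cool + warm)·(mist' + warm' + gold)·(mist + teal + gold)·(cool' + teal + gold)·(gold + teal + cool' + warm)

True

Suppose teal = 0.
Try gold = 0.
From the singleton clause (mist), mist = 1.
From the singleton clause (cool), cool = 1.
Now (cool') is unsatisfied and unit — conflict.
So gold must be the other value — set gold = 1.
From the singleton clause (mist'), mist = 0.
Now (mist) is unsatisfied and unit — conflict.
Neither gold = 1 nor gold = 0 works.
So every satisfying assignment has teal = True.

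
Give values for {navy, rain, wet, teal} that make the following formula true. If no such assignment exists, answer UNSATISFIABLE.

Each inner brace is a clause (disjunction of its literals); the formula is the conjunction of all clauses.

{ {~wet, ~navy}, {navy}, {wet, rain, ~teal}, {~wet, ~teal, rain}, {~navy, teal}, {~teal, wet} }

UNSATISFIABLE

The clause (navy) is unit, so navy = 1.
The clause (~wet) is unit, so wet = 0.
The clause (teal) is unit, so teal = 1.
Now (~teal) is unsatisfied and unit — conflict.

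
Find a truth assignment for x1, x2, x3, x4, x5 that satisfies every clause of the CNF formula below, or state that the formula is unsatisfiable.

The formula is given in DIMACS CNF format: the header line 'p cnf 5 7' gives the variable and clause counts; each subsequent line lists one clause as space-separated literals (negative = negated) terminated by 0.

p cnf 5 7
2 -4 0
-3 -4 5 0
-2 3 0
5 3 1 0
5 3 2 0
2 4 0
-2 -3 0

UNSATISFIABLE

Case x2 = True:
The clause (x3) is unit, so x3 = True.
Now (¬x3) is unsatisfied and unit — conflict.
Undo x2 and try x2 = False.
The clause (¬x4) is unit, so x4 = False.
Now (x4) is unsatisfied and unit — conflict.
Either choice for x2 ends in contradiction.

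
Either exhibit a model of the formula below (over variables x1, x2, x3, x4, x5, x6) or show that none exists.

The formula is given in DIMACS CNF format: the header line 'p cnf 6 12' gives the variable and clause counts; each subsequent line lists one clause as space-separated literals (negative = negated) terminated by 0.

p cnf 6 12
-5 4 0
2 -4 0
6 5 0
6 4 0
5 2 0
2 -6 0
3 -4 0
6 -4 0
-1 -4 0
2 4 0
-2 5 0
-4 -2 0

Try x5 = False.
Unit clause (x6) forces x6 = True.
Unit clause (x2) forces x2 = True.
Now (¬x2) is unsatisfied and unit — conflict.
Backtrack on x5: now try x5 = True.
Unit clause (x4) forces x4 = True.
Unit clause (x2) forces x2 = True.
Now (¬x2) is unsatisfied and unit — conflict.
Either choice for x5 ends in contradiction.

UNSATISFIABLE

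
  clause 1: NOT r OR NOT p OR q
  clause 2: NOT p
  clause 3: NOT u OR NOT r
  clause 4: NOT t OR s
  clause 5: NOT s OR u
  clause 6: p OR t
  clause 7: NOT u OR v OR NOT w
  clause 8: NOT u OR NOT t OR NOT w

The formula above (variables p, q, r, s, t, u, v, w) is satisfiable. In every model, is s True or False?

True

Suppose s = false.
The clause (NOT p) is unit, so p = false.
The clause (NOT t) is unit, so t = false.
That conflicts with the unit clause (t).
So every satisfying assignment has s = True.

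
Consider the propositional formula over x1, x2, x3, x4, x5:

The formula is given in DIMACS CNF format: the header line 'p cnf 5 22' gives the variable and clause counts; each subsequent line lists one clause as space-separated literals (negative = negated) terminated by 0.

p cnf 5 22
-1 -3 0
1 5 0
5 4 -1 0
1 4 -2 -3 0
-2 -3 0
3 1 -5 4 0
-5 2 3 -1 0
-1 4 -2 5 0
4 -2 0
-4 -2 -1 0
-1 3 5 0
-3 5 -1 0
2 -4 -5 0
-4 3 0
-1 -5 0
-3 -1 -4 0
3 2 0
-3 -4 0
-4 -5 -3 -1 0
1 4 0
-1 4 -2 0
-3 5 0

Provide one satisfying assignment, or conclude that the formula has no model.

Try x1 = False.
From the singleton clause (x5), x5 = True.
From the singleton clause (x4), x4 = True.
From the singleton clause (x2), x2 = True.
From the singleton clause (¬x3), x3 = False.
But (x3) is also a unit clause — contradiction.
Backtrack on x1: now try x1 = True.
From the singleton clause (¬x3), x3 = False.
From the singleton clause (x5), x5 = True.
But (¬x5) is also a unit clause — contradiction.
Neither x1 = True nor x1 = False works.

UNSATISFIABLE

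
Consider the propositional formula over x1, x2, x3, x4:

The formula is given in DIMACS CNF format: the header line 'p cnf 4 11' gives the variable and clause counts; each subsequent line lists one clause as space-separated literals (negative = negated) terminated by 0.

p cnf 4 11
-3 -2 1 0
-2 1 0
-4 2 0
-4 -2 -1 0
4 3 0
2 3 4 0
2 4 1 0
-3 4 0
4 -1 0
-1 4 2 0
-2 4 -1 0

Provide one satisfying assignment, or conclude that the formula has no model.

Case x2 = False:
The clause (¬x4) is unit, so x4 = False.
The clause (x3) is unit, so x3 = True.
That conflicts with the unit clause (¬x3).
That branch fails; take x2 = True instead.
The clause (x1) is unit, so x1 = True.
The clause (¬x4) is unit, so x4 = False.
That conflicts with the unit clause (x4).
Both values of x2 lead to a conflict.

UNSATISFIABLE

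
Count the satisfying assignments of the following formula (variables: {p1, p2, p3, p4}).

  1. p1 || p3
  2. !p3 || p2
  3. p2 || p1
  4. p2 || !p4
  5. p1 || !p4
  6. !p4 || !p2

There are 2^4 = 16 truth assignments over (p1, p2, p3, p4).
Check each against the 6 clauses (columns in the order p1, p2, p3, p4):
  F F F F  ✗ fails (p1 || p3)
  F F F T  ✗ fails (p1 || p3)
  F F T F  ✗ fails (!p3 || p2)
  F F T T  ✗ fails (!p3 || p2)
  F T F F  ✗ fails (p1 || p3)
  F T F T  ✗ fails (p1 || p3)
  F T T F  ✓ satisfies all
  F T T T  ✗ fails (p1 || !p4)
  T F F F  ✓ satisfies all
  T F F T  ✗ fails (p2 || !p4)
  T F T F  ✗ fails (!p3 || p2)
  T F T T  ✗ fails (!p3 || p2)
  T T F F  ✓ satisfies all
  T T F T  ✗ fails (!p4 || !p2)
  T T T F  ✓ satisfies all
  T T T T  ✗ fails (!p4 || !p2)
4 of the 16 rows are models.

4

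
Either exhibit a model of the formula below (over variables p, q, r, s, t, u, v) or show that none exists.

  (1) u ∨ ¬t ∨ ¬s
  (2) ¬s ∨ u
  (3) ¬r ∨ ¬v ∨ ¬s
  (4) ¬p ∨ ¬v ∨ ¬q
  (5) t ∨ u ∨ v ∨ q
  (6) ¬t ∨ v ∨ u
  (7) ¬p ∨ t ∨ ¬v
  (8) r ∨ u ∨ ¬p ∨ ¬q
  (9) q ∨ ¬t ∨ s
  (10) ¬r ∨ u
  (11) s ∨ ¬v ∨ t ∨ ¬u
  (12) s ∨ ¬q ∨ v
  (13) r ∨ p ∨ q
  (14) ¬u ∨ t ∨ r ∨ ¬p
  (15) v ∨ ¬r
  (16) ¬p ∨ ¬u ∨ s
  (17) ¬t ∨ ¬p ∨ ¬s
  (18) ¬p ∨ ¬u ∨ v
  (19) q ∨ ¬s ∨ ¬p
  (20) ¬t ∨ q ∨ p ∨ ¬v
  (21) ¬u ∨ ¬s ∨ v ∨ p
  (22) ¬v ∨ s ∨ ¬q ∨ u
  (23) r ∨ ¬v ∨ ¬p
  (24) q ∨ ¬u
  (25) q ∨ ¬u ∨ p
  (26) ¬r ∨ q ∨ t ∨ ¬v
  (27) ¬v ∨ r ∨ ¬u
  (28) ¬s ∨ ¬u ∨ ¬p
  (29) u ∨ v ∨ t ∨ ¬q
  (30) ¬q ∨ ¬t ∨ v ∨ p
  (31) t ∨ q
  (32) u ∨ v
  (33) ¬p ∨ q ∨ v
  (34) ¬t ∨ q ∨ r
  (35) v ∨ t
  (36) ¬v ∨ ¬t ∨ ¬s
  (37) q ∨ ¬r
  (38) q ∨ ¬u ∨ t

Branch on s: set s = False.
Branch on q: set q = True.
The clause (v) is unit, so v = True.
The clause (¬p) is unit, so p = False.
The clause (u) is unit, so u = True.
The clause (t) is unit, so t = True.
The clause (r) is unit, so r = True.
All clauses are satisfied.

p=False, q=True, r=True, s=False, t=True, u=True, v=True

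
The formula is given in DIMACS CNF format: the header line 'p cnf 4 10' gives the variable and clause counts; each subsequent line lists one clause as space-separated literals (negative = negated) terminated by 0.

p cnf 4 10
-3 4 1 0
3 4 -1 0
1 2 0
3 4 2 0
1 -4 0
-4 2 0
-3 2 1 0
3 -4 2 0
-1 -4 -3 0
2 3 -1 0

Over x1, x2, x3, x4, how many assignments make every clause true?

There are 2^4 = 16 truth assignments over (x1, x2, x3, x4).
Check each against the 10 clauses (columns in the order x1, x2, x3, x4):
  F F F F  ✗ fails (x1 ∨ x2)
  F F F T  ✗ fails (x1 ∨ x2)
  F F T F  ✗ fails (¬x3 ∨ x4 ∨ x1)
  F F T T  ✗ fails (x1 ∨ x2)
  F T F F  ✓ satisfies all
  F T F T  ✗ fails (x1 ∨ ¬x4)
  F T T F  ✗ fails (¬x3 ∨ x4 ∨ x1)
  F T T T  ✗ fails (x1 ∨ ¬x4)
  T F F F  ✗ fails (x3 ∨ x4 ∨ ¬x1)
  T F F T  ✗ fails (¬x4 ∨ x2)
  T F T F  ✓ satisfies all
  T F T T  ✗ fails (¬x4 ∨ x2)
  T T F F  ✗ fails (x3 ∨ x4 ∨ ¬x1)
  T T F T  ✓ satisfies all
  T T T F  ✓ satisfies all
  T T T T  ✗ fails (¬x1 ∨ ¬x4 ∨ ¬x3)
4 of the 16 rows are models.

4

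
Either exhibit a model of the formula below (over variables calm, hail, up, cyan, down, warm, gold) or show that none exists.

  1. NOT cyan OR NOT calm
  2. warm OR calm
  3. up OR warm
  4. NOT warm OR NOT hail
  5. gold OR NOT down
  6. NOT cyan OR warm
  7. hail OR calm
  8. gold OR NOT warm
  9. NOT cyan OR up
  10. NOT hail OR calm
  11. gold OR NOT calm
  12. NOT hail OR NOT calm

calm ↦ true,  hail ↦ false,  up ↦ false,  cyan ↦ false,  down ↦ true,  warm ↦ true,  gold ↦ true

Suppose cyan = false.
Suppose warm = true.
Unit clause (NOT hail) forces hail = false.
Unit clause (calm) forces calm = true.
Unit clause (gold) forces gold = true.
All clauses hold; up, down can take either value.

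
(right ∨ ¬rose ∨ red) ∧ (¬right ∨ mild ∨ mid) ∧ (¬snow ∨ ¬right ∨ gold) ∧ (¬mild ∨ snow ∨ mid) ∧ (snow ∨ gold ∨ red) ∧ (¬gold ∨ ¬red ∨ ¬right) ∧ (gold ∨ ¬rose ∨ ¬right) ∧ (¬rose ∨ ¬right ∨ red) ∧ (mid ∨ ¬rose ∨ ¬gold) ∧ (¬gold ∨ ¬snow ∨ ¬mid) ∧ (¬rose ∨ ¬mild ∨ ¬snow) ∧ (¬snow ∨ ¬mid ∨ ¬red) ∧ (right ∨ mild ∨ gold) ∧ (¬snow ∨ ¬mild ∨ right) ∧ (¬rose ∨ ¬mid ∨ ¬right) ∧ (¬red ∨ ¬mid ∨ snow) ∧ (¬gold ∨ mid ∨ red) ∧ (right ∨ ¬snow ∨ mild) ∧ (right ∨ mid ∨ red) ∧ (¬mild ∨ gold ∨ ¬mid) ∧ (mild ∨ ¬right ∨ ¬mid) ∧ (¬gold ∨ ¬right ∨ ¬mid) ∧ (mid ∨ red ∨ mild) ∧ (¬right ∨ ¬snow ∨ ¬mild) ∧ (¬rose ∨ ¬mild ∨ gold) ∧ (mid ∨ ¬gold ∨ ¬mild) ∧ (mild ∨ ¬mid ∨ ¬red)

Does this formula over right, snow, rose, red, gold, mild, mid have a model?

Suppose right = False.
Suppose rose = False.
Suppose mild = False.
Unit clause (gold) forces gold = True.
Unit clause (¬snow) forces snow = False.
Suppose red = True.
Unit clause (¬mid) forces mid = False.
Every clause now holds.
A satisfying assignment: right ↦ False, snow ↦ False, rose ↦ False, red ↦ True, gold ↦ True, mild ↦ False, mid ↦ False.

Satisfiable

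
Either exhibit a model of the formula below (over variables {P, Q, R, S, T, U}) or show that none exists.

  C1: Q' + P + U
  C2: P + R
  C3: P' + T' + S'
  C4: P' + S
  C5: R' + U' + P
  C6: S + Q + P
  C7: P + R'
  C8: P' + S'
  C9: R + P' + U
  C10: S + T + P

UNSATISFIABLE

Try P = 1.
(S) alone gives S = 1.
That conflicts with the unit clause (S').
Backtrack on P: now try P = 0.
(R) alone gives R = 1.
That conflicts with the unit clause (R').
Either choice for P ends in contradiction.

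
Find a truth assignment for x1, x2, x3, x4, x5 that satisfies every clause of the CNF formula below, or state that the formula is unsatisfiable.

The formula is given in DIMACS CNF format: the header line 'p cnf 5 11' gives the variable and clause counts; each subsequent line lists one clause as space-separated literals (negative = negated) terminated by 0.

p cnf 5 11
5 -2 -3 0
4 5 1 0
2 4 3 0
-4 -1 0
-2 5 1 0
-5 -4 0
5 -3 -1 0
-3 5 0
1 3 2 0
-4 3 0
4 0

UNSATISFIABLE

(x4) alone gives x4 = True.
(¬x1) alone gives x1 = False.
(¬x5) alone gives x5 = False.
(¬x2) alone gives x2 = False.
(¬x3) alone gives x3 = False.
But (x3) is also a unit clause — contradiction.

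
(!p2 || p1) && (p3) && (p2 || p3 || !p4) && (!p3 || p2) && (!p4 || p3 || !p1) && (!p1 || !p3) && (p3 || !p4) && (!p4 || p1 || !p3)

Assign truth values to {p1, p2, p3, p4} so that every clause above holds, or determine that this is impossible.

(p3) alone gives p3 = true.
(p2) alone gives p2 = true.
(p1) alone gives p1 = true.
That conflicts with the unit clause (!p1).

UNSATISFIABLE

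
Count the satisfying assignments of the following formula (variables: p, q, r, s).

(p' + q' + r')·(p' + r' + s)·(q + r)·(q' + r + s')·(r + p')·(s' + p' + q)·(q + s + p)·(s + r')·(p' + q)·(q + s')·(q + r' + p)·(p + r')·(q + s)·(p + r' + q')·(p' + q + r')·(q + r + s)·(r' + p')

There are 2^4 = 16 truth assignments over (p, q, r, s).
Check each against the 17 clauses (columns in the order p, q, r, s):
  F F F F  ✗ fails (q + r)
  F F F T  ✗ fails (q + r)
  F F T F  ✗ fails (q + s + p)
  F F T T  ✗ fails (q + s')
  F T F F  ✓ satisfies all
  F T F T  ✗ fails (q' + r + s')
  F T T F  ✗ fails (s + r')
  F T T T  ✗ fails (p + r')
  T F F F  ✗ fails (q + r)
  T F F T  ✗ fails (q + r)
  T F T F  ✗ fails (p' + r' + s)
  T F T T  ✗ fails (s' + p' + q)
  T T F F  ✗ fails (r + p')
  T T F T  ✗ fails (q' + r + s')
  T T T F  ✗ fails (p' + q' + r')
  T T T T  ✗ fails (p' + q' + r')
1 of the 16 rows is a model.

1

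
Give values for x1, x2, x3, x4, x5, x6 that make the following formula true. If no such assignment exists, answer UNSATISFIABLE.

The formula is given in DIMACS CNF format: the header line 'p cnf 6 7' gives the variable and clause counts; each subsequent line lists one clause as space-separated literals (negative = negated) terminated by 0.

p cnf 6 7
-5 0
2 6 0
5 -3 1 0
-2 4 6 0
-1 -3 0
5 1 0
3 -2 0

(¬x5) alone gives x5 = False.
(x1) alone gives x1 = True.
(¬x3) alone gives x3 = False.
(¬x2) alone gives x2 = False.
(x6) alone gives x6 = True.
No clause remains; x4 is free.

x1=True,  x2=False,  x3=False,  x4=True,  x5=False,  x6=True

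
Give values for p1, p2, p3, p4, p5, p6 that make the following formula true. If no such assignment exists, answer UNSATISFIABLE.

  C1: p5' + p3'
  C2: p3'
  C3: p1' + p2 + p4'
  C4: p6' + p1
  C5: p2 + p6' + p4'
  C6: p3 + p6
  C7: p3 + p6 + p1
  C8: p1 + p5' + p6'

p1 ↦ 1, p2 ↦ 1, p3 ↦ 0, p4 ↦ 0, p5 ↦ 1, p6 ↦ 1

(p3') alone gives p3 = 0.
(p6) alone gives p6 = 1.
(p1) alone gives p1 = 1.
Suppose p2 = 1.
All clauses hold; p4, p5 can take either value.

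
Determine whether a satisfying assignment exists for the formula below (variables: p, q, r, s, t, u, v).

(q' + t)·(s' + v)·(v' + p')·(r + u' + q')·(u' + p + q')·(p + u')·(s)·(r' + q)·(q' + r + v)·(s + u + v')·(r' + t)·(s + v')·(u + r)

Satisfiable

From the singleton clause (s), s = 1.
From the singleton clause (v), v = 1.
From the singleton clause (p'), p = 0.
From the singleton clause (u'), u = 0.
From the singleton clause (r), r = 1.
From the singleton clause (q), q = 1.
From the singleton clause (t), t = 1.
Every clause now holds.
A satisfying assignment: p ↦ 0,  q ↦ 1,  r ↦ 1,  s ↦ 1,  t ↦ 1,  u ↦ 0,  v ↦ 1.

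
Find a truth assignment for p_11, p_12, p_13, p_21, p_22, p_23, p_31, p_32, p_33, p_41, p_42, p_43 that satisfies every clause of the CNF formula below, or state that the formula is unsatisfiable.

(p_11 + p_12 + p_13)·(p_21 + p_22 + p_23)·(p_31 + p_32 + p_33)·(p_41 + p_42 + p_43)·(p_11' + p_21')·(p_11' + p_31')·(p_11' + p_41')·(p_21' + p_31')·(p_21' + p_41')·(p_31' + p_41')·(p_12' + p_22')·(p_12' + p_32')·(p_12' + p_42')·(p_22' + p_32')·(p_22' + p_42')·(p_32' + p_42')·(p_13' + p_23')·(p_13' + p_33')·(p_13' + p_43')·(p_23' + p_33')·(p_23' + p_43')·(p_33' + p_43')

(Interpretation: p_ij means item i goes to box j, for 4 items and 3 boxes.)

Case p_11 = 0:
Case p_12 = 1:
(p_22') alone gives p_22 = 0.
(p_32') alone gives p_32 = 0.
(p_42') alone gives p_42 = 0.
Case p_21 = 1:
(p_31') alone gives p_31 = 0.
(p_33) alone gives p_33 = 1.
(p_41') alone gives p_41 = 0.
(p_43) alone gives p_43 = 1.
But (p_43') is also a unit clause — contradiction.
That branch fails; take p_21 = 0 instead.
(p_23) alone gives p_23 = 1.
(p_13') alone gives p_13 = 0.
(p_33') alone gives p_33 = 0.
(p_31) alone gives p_31 = 1.
(p_41') alone gives p_41 = 0.
(p_43) alone gives p_43 = 1.
But (p_43') is also a unit clause — contradiction.
Both values of p_21 lead to a conflict.
That branch fails; take p_12 = 0 instead.
(p_13) alone gives p_13 = 1.
(p_23') alone gives p_23 = 0.
(p_33') alone gives p_33 = 0.
(p_43') alone gives p_43 = 0.
Case p_21 = 1:
(p_31') alone gives p_31 = 0.
(p_32) alone gives p_32 = 1.
(p_41') alone gives p_41 = 0.
(p_42) alone gives p_42 = 1.
But (p_42') is also a unit clause — contradiction.
That branch fails; take p_21 = 0 instead.
(p_22) alone gives p_22 = 1.
(p_32') alone gives p_32 = 0.
(p_31) alone gives p_31 = 1.
(p_41') alone gives p_41 = 0.
(p_42) alone gives p_42 = 1.
But (p_42') is also a unit clause — contradiction.
Both values of p_21 lead to a conflict.
Both values of p_12 lead to a conflict.
That branch fails; take p_11 = 1 instead.
(p_21') alone gives p_21 = 0.
(p_31') alone gives p_31 = 0.
(p_41') alone gives p_41 = 0.
Case p_22 = 1:
(p_12') alone gives p_12 = 0.
(p_32') alone gives p_32 = 0.
(p_33) alone gives p_33 = 1.
(p_42') alone gives p_42 = 0.
(p_43) alone gives p_43 = 1.
But (p_43') is also a unit clause — contradiction.
That branch fails; take p_22 = 0 instead.
(p_23) alone gives p_23 = 1.
(p_13') alone gives p_13 = 0.
(p_33') alone gives p_33 = 0.
(p_32) alone gives p_32 = 1.
(p_12') alone gives p_12 = 0.
(p_42') alone gives p_42 = 0.
(p_43) alone gives p_43 = 1.
But (p_43') is also a unit clause — contradiction.
Both values of p_22 lead to a conflict.
Both values of p_11 lead to a conflict.

UNSATISFIABLE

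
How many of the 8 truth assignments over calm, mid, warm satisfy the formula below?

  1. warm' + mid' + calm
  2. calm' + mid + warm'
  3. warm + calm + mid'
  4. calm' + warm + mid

There are 2^3 = 8 truth assignments over (calm, mid, warm).
Check each against the 4 clauses (columns in the order calm, mid, warm):
  F F F  ✓ satisfies all
  F F T  ✓ satisfies all
  F T F  ✗ fails (warm + calm + mid')
  F T T  ✗ fails (warm' + mid' + calm)
  T F F  ✗ fails (calm' + warm + mid)
  T F T  ✗ fails (calm' + mid + warm')
  T T F  ✓ satisfies all
  T T T  ✓ satisfies all
4 of the 8 rows are models.

4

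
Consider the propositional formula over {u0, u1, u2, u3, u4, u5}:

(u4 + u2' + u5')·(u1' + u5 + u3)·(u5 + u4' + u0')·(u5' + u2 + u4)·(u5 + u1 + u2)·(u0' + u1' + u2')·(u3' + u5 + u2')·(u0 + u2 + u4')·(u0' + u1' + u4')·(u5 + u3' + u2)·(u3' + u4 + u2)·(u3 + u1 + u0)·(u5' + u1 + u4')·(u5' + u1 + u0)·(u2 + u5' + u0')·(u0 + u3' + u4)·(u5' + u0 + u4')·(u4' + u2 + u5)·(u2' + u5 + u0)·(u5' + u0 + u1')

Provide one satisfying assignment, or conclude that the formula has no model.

Branch on u4: set u4 = 0.
Branch on u2: set u2 = 1.
The clause (u5') is unit, so u5 = 0.
The clause (u3') is unit, so u3 = 0.
The clause (u1') is unit, so u1 = 0.
The clause (u0) is unit, so u0 = 1.
This assignment satisfies each clause.

u0: 1,  u1: 0,  u2: 1,  u3: 0,  u4: 0,  u5: 0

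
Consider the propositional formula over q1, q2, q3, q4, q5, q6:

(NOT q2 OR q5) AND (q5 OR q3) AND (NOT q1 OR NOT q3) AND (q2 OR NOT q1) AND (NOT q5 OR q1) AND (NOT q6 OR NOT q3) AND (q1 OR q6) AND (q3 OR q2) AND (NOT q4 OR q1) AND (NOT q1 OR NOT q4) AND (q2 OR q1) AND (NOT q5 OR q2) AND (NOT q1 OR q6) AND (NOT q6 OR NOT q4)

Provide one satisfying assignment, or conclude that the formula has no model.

q1: true; q2: true; q3: false; q4: false; q5: true; q6: true

Case q2 = true:
(q5) alone gives q5 = true.
(q1) alone gives q1 = true.
(NOT q3) alone gives q3 = false.
(NOT q4) alone gives q4 = false.
(q6) alone gives q6 = true.
All clauses are satisfied.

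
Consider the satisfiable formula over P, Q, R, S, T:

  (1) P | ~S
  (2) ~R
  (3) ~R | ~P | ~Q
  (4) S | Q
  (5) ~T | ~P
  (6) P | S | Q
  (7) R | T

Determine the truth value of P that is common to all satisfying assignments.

Suppose P = 1.
The clause (~R) is unit, so R = 0.
The clause (~T) is unit, so T = 0.
But (T) is also a unit clause — contradiction.
So every satisfying assignment has P = False.

False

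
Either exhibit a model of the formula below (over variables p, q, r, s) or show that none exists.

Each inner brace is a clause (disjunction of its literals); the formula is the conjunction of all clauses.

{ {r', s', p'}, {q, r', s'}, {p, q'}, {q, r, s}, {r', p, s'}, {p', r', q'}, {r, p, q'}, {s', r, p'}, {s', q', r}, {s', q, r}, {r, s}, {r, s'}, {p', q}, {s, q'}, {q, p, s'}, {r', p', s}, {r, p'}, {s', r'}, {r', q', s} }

p=0,  q=0,  r=1,  s=0

Case p = 0:
Unit clause (q') forces q = 0.
Unit clause (s') forces s = 0.
Unit clause (r) forces r = 1.
This assignment satisfies each clause.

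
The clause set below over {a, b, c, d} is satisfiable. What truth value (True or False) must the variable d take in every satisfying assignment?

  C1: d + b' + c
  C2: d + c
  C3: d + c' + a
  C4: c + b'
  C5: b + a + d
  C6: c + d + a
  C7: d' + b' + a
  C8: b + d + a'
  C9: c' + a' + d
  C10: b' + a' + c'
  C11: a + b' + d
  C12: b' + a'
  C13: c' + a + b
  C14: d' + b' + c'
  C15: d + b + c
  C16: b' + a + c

True

Suppose d = 0.
The clause (c) is unit, so c = 1.
The clause (a) is unit, so a = 1.
But (a') is also a unit clause — contradiction.
So every satisfying assignment has d = True.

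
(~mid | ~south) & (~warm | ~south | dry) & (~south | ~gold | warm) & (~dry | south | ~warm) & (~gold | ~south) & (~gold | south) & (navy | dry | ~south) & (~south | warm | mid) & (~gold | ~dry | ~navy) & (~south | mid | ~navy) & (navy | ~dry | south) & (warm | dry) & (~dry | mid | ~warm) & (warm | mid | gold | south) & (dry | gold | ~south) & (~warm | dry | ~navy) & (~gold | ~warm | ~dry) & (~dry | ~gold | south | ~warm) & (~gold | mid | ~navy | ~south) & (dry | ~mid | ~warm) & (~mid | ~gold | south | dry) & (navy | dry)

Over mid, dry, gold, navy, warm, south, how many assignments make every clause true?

1

There are 2^6 = 64 truth assignments over (mid, dry, gold, navy, warm, south).
Split on south. With south = 1, the clauses containing south are satisfied and ~south drops from the rest; 0 of the 2^5 = 32 assignments to the other variables satisfy what remains.
With south = 0, by the same count on the reduced clause set, 1 assignment works.
(One model: mid=T, dry=T, gold=F, navy=T, warm=F, south=F.)
Total: 0 + 1 = 1.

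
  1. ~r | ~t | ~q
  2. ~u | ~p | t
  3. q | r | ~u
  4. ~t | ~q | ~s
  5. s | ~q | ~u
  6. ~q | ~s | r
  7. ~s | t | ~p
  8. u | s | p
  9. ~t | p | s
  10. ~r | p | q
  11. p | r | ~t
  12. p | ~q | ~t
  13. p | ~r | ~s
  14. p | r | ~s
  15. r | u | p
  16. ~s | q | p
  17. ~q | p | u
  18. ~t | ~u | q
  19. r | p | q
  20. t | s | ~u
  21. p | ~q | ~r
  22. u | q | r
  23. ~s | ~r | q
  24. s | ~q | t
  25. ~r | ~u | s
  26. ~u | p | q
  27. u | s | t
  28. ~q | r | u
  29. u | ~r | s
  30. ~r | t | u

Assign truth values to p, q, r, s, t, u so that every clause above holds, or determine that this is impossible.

Try r = 0.
Try q = 1.
The clause (~s) is unit, so s = 0.
The clause (~u) is unit, so u = 0.
That conflicts with the unit clause (u).
So q must be the other value — set q = 0.
The clause (~u) is unit, so u = 0.
That conflicts with the unit clause (u).
Either choice for q ends in contradiction.
So r must be the other value — set r = 1.
Try t = 0.
The clause (u) is unit, so u = 1.
The clause (~p) is unit, so p = 0.
The clause (q) is unit, so q = 1.
That conflicts with the unit clause (~q).
So t must be the other value — set t = 1.
The clause (~q) is unit, so q = 0.
The clause (p) is unit, so p = 1.
The clause (~u) is unit, so u = 0.
The clause (~s) is unit, so s = 0.
That conflicts with the unit clause (s).
Either choice for t ends in contradiction.
Either choice for r ends in contradiction.

UNSATISFIABLE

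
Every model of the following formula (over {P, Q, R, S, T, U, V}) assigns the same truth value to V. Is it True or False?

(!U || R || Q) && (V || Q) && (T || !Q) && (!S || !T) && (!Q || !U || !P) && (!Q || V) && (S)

Suppose V = false.
The clause (Q) is unit, so Q = true.
That conflicts with the unit clause (!Q).
So every satisfying assignment has V = True.

True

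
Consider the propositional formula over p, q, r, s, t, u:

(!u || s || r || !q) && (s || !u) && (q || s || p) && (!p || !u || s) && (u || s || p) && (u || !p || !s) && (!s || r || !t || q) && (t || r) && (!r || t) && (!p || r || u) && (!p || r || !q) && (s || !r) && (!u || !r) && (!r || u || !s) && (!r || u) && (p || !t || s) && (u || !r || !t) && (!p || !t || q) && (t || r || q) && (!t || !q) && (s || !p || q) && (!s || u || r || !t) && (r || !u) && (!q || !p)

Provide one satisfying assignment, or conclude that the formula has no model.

Case s = true:
Case u = true:
From the singleton clause (!r), r = false.
But (r) is also a unit clause — contradiction.
That branch fails; take u = false instead.
From the singleton clause (!p), p = false.
From the singleton clause (!r), r = false.
From the singleton clause (t), t = true.
But (!t) is also a unit clause — contradiction.
Either choice for u ends in contradiction.
That branch fails; take s = false instead.
From the singleton clause (!u), u = false.
From the singleton clause (p), p = true.
From the singleton clause (r), r = true.
But (!r) is also a unit clause — contradiction.
Either choice for s ends in contradiction.

UNSATISFIABLE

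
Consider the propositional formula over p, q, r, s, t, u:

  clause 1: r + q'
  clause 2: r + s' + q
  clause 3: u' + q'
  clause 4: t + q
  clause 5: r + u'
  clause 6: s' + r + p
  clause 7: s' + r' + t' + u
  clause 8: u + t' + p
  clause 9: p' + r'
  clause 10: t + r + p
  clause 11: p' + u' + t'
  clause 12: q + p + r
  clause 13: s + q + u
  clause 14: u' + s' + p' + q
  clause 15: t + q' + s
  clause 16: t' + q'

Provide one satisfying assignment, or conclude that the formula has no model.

p: 0; q: 0; r: 1; s: 1; t: 1; u: 1

Suppose r = 1.
The clause (p') is unit, so p = 0.
Suppose u = 1.
The clause (q') is unit, so q = 0.
The clause (t) is unit, so t = 1.
All clauses hold; s can take either value.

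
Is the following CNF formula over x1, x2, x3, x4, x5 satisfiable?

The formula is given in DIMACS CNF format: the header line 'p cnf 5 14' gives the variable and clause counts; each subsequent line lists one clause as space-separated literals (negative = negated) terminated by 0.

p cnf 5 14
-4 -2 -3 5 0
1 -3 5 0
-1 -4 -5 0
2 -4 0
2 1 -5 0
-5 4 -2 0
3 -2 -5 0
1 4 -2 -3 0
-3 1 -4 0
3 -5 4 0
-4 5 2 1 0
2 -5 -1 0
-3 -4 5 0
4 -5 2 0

Case x2 = True:
Case x5 = False:
Case x4 = False:
Case x1 = True:
All clauses hold; x3 can take either value.
A satisfying assignment: x1 ↦ True,  x2 ↦ True,  x3 ↦ False,  x4 ↦ False,  x5 ↦ False.

Yes, satisfiable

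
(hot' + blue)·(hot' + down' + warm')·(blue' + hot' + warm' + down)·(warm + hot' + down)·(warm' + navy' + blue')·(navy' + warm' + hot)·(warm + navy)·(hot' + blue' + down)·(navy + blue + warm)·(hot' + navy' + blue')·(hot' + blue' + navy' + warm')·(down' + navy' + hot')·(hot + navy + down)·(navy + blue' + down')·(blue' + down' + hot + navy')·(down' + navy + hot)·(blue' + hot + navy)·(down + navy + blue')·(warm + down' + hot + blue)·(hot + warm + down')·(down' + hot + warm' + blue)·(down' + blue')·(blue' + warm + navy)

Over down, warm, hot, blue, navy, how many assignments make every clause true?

2

There are 2^5 = 32 truth assignments over (down, warm, hot, blue, navy).
Split on hot. With hot = 1, the clauses containing hot are satisfied and hot' drops from the rest; 0 of the 2^4 = 16 assignments to the other variables satisfy what remains.
With hot = 0, by the same count on the reduced clause set, 2 assignments work.
(One model: down=F, warm=F, hot=F, blue=F, navy=T.)
Total: 0 + 2 = 2.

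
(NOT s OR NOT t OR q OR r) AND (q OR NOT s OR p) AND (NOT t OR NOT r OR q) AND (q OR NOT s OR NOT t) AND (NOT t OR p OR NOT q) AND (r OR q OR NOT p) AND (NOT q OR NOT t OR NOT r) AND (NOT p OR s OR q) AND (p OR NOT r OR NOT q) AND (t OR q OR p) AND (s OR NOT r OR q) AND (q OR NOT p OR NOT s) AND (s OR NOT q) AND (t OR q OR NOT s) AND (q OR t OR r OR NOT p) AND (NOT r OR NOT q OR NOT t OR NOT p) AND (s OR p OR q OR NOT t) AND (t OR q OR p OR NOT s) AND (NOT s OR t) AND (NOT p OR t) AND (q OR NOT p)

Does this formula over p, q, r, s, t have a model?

Try s = true.
From the singleton clause (t), t = true.
From the singleton clause (q), q = true.
From the singleton clause (p), p = true.
From the singleton clause (NOT r), r = false.
Every clause now holds.
A satisfying assignment: p=true,  q=true,  r=false,  s=true,  t=true.

Satisfiable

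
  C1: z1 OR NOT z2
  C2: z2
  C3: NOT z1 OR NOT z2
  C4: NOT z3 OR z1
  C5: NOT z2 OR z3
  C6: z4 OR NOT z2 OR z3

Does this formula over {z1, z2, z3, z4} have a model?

The clause (z2) is unit, so z2 = true.
The clause (z1) is unit, so z1 = true.
Now (NOT z1) is unsatisfied and unit — conflict.
No assignment satisfies every clause.

No, unsatisfiable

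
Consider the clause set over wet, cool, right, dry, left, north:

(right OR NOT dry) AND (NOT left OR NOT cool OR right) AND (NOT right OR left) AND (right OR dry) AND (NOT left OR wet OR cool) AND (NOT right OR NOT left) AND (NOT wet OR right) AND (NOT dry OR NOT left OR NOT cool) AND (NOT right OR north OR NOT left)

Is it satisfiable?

No

Try right = true.
The clause (left) is unit, so left = true.
That conflicts with the unit clause (NOT left).
Undo right and try right = false.
The clause (NOT dry) is unit, so dry = false.
That conflicts with the unit clause (dry).
Either choice for right ends in contradiction.
No assignment satisfies every clause.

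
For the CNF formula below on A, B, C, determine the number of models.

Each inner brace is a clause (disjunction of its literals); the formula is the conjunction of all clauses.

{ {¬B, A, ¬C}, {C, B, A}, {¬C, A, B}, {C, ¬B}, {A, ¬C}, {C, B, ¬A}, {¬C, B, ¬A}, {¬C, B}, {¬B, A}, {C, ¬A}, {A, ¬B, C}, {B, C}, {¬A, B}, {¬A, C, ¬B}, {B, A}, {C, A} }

1

There are 2^3 = 8 truth assignments over (A, B, C).
Check each against the 16 clauses (columns in the order A, B, C):
  F F F  ✗ fails (C ∨ B ∨ A)
  F F T  ✗ fails (¬C ∨ A ∨ B)
  F T F  ✗ fails (C ∨ ¬B)
  F T T  ✗ fails (¬B ∨ A ∨ ¬C)
  T F F  ✗ fails (C ∨ B ∨ ¬A)
  T F T  ✗ fails (¬C ∨ B ∨ ¬A)
  T T F  ✗ fails (C ∨ ¬B)
  T T T  ✓ satisfies all
1 of the 8 rows is a model.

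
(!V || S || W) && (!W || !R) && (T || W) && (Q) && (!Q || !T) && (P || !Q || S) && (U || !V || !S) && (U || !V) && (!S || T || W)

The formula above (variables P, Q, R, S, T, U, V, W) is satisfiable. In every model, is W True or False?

True

Suppose W = false.
Unit clause (T) forces T = true.
Unit clause (Q) forces Q = true.
Now (!Q) is unsatisfied and unit — conflict.
So every satisfying assignment has W = True.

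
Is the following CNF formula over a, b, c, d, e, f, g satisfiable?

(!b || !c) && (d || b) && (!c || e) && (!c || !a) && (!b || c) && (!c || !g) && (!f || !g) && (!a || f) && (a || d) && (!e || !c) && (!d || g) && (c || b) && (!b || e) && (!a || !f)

No

Suppose b = false.
Unit clause (d) forces d = true.
Unit clause (g) forces g = true.
Unit clause (!c) forces c = false.
That conflicts with the unit clause (c).
That branch fails; take b = true instead.
Unit clause (!c) forces c = false.
That conflicts with the unit clause (c).
Either choice for b ends in contradiction.
No assignment satisfies every clause.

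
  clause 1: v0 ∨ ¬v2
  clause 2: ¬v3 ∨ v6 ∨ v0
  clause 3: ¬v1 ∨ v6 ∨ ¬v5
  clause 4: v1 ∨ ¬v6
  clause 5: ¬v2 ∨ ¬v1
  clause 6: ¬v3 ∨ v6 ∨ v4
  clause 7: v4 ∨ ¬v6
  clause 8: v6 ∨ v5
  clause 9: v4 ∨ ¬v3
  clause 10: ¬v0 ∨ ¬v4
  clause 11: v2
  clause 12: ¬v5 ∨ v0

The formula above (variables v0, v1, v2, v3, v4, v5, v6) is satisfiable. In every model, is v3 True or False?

Suppose v3 = True.
(v4) alone gives v4 = True.
(¬v0) alone gives v0 = False.
(¬v2) alone gives v2 = False.
But (v2) is also a unit clause — contradiction.
So every satisfying assignment has v3 = False.

False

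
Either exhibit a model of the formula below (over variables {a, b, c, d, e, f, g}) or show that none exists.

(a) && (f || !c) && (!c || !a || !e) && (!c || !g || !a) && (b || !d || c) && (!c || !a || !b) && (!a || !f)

Unit clause (a) forces a = true.
Unit clause (!f) forces f = false.
Unit clause (!c) forces c = false.
Suppose b = true.
No clause remains; d, e, g are free.

a=true,  b=true,  c=false,  d=true,  e=true,  f=false,  g=false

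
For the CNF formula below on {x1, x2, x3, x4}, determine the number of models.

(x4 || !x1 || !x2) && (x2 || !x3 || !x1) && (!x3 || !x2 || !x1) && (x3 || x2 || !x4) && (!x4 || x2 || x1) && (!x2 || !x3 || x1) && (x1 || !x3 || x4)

5

There are 2^4 = 16 truth assignments over (x1, x2, x3, x4).
Check each against the 7 clauses (columns in the order x1, x2, x3, x4):
  F F F F  ✓ satisfies all
  F F F T  ✗ fails (x3 || x2 || !x4)
  F F T F  ✗ fails (x1 || !x3 || x4)
  F F T T  ✗ fails (!x4 || x2 || x1)
  F T F F  ✓ satisfies all
  F T F T  ✓ satisfies all
  F T T F  ✗ fails (!x2 || !x3 || x1)
  F T T T  ✗ fails (!x2 || !x3 || x1)
  T F F F  ✓ satisfies all
  T F F T  ✗ fails (x3 || x2 || !x4)
  T F T F  ✗ fails (x2 || !x3 || !x1)
  T F T T  ✗ fails (x2 || !x3 || !x1)
  T T F F  ✗ fails (x4 || !x1 || !x2)
  T T F T  ✓ satisfies all
  T T T F  ✗ fails (x4 || !x1 || !x2)
  T T T T  ✗ fails (!x3 || !x2 || !x1)
5 of the 16 rows are models.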